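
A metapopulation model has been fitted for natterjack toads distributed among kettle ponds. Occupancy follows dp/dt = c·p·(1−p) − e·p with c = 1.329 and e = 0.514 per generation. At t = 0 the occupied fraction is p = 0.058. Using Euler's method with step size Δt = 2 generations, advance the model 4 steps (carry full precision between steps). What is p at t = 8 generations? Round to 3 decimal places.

0.635

Update rule: p ← p + [c·p·(1−p) − e·p]·Δt with Δt = 2.
step 1: Δp = +0.08560, p = 0.14360
step 2: Δp = +0.17926, p = 0.32285
step 3: Δp = +0.24920, p = 0.57205
step 4: Δp = +0.06263, p = 0.63468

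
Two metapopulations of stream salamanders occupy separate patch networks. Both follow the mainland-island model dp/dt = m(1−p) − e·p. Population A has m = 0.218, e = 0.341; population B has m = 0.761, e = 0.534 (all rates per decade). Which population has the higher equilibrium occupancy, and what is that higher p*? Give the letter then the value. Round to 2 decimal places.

B, 0.59

A: p*_A = m/(m+e) = 0.218/0.5590 = 0.3900.
B: p*_B = 0.761/1.2950 = 0.5876.
B is higher at 0.5876.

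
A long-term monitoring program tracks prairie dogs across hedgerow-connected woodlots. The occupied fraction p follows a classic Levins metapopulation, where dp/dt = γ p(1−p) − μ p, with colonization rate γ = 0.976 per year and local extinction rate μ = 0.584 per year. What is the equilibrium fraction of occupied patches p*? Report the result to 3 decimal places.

At equilibrium, colonization balances extinction: γ·p*·(1−p*) = μ·p*.
So p* = 1 − μ/γ = 1 − 0.584/0.976 = 1 − 0.5984 = 0.4016.

0.402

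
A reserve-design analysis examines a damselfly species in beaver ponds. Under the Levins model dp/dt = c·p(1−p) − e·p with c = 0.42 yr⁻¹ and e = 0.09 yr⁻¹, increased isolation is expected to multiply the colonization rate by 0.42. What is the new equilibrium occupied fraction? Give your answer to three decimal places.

0.490

Before: p* = 1 − 0.09/0.42 = 0.7857.
After the change, c = 0.1764, e = 0.09, so p* = 1 − 0.09/0.1764 = 0.4898.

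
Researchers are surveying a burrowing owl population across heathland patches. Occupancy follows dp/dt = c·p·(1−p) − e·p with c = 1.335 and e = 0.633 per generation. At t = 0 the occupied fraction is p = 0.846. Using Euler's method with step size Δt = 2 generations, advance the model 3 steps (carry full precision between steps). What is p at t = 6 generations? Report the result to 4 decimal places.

Update rule: p ← p + [c·p·(1−p) − e·p]·Δt with Δt = 2.
step 1: Δp = -0.72318, p = 0.12282
step 2: Δp = +0.13216, p = 0.25499
step 3: Δp = +0.18440, p = 0.43939

0.4394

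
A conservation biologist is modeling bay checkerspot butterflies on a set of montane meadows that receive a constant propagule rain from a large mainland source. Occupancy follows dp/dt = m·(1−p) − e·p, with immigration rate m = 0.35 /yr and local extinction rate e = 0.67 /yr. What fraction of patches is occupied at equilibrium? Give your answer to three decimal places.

At equilibrium the propagule rain into empty patches balances local extinction: m(1−p*) = e·p*.
p* = m/(m+e) = 0.35/(0.35+0.67) = 0.35/1.0200 = 0.3431.

0.343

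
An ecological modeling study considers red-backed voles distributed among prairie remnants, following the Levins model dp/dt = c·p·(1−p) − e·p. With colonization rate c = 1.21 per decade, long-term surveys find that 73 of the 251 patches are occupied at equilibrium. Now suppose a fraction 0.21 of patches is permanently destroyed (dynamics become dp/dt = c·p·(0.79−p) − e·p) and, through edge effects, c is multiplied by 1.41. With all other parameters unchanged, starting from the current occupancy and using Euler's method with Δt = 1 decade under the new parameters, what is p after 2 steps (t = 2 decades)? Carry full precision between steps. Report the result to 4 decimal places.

Observed p* = 73/251 = 0.29084.
Balance c(1−p*) = e gives e = 1.21×(1 − 0.29084) = 0.85809.
Starting from p₀ = 0.29084; update p ← p + (dp/dt)·Δt with the new parameters.
  1  |  dp/dt·Δt = -0.001880  |  p_1 = 0.288956
  2  |  dp/dt·Δt = -0.000941  |  p_2 = 0.288015

0.2880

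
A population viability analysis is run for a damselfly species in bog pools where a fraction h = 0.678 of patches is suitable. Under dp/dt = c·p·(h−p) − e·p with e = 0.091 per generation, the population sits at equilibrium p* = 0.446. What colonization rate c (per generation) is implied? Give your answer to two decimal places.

0.39

At equilibrium c(h−p*) = e, so c = e/(h−p*).
c = 0.091/(0.678 − 0.446) = 0.091/0.2320 = 0.3922.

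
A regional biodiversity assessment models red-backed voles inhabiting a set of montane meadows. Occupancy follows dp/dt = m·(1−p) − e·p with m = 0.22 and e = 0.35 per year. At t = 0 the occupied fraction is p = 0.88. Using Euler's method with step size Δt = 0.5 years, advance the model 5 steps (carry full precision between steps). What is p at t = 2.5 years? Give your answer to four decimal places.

0.4783

Update rule: p ← p + [m·(1−p) − e·p]·Δt with Δt = 0.5.
t = 0.5: p = 0.88000 + (-0.14080) = 0.73920
t = 1: p = 0.73920 + (-0.10067) = 0.63853
t = 1.5: p = 0.63853 + (-0.07198) = 0.56655
t = 2: p = 0.56655 + (-0.05147) = 0.51508
t = 2.5: p = 0.51508 + (-0.03680) = 0.47828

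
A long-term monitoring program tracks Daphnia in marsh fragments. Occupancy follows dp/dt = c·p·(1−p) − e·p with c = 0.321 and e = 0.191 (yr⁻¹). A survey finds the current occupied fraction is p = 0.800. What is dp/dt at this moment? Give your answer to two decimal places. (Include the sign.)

Colonization term: c·p·(1−p) = 0.321×0.800×0.2000 = 0.05136.
Extinction term: e·p = 0.15280.
dp/dt = 0.05136 − 0.15280 = -0.10144.

-0.10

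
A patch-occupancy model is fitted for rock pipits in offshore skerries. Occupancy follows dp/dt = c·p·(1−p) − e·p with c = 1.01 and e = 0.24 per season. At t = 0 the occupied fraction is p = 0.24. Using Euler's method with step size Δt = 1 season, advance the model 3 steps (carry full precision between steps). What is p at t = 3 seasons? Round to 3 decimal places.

0.642

Update rule: p ← p + [c·p·(1−p) − e·p]·Δt with Δt = 1.
p: 0.24000 → 0.36662  (Δp = +0.12662)
p: 0.36662 → 0.51317  (Δp = +0.14654)
p: 0.51317 → 0.64233  (Δp = +0.12916)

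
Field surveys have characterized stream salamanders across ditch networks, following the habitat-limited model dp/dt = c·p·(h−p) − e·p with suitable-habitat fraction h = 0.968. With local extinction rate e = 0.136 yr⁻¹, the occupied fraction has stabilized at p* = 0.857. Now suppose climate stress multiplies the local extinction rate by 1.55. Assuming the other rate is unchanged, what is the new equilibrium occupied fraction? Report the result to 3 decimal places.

0.796

Balance c(h−p*) = e gives c = e/(0.968 − 0.85700) = 0.136/0.11100 = 1.22523.
New p* = 0.968 − e/c = 0.968 − 0.21080/1.22523 = 0.79595.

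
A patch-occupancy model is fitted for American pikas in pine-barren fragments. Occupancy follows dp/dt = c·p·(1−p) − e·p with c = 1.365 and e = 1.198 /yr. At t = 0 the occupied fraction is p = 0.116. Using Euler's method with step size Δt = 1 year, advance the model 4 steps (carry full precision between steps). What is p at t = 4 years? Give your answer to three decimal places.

Update rule: p ← p + [c·p·(1−p) − e·p]·Δt with Δt = 1.
t = 1: p = 0.11600 + (+0.00100) = 0.11700
t = 2: p = 0.11700 + (+0.00085) = 0.11786
t = 3: p = 0.11786 + (+0.00072) = 0.11858
t = 4: p = 0.11858 + (+0.00061) = 0.11919

0.119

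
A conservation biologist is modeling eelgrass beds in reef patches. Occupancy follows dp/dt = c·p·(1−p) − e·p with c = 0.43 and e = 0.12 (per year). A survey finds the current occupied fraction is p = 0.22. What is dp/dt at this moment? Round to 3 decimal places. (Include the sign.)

0.047

Colonization term: c·p·(1−p) = 0.43×0.22×0.7800 = 0.07379.
Extinction term: e·p = 0.02640.
dp/dt = 0.07379 − 0.02640 = 0.04739.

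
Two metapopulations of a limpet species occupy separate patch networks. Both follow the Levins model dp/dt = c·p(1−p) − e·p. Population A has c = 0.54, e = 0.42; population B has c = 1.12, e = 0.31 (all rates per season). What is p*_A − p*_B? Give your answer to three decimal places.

A: p*_A = 1 − 0.42/0.54 = 0.2222.
B: p*_B = 1 − 0.31/1.12 = 0.7232.
p*_A − p*_B = 0.2222 − 0.7232 = -0.5010.

-0.501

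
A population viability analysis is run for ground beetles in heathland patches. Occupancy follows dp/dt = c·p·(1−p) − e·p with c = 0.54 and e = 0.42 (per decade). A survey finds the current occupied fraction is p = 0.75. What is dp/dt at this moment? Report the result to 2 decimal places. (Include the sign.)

-0.21

Colonization term: c·p·(1−p) = 0.54×0.75×0.2500 = 0.10125.
Extinction term: e·p = 0.31500.
dp/dt = 0.10125 − 0.31500 = -0.21375.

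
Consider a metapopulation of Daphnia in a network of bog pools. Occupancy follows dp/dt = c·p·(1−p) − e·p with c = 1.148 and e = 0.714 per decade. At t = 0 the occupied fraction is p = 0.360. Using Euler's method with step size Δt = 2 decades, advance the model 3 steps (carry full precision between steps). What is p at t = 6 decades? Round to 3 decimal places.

0.378

Update rule: p ← p + [c·p·(1−p) − e·p]·Δt with Δt = 2.
step 1: Δp = +0.01492, p = 0.37492
step 2: Δp = +0.00269, p = 0.37761
step 3: Δp = +0.00038, p = 0.37799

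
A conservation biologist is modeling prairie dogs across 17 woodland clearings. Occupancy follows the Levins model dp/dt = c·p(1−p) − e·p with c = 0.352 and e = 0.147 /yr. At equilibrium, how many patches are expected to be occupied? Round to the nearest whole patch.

p* = 1 − e/c = 1 − 0.147/0.352 = 0.5824.
Expected occupied patches = N × p* = 17 × 0.5824 = 9.90 ≈ 10.

10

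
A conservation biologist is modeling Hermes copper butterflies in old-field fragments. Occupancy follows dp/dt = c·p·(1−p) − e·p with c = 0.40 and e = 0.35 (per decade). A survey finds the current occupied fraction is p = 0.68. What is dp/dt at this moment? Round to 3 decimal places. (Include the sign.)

-0.151

Colonization term: c·p·(1−p) = 0.40×0.68×0.3200 = 0.08704.
Extinction term: e·p = 0.23800.
dp/dt = 0.08704 − 0.23800 = -0.15096.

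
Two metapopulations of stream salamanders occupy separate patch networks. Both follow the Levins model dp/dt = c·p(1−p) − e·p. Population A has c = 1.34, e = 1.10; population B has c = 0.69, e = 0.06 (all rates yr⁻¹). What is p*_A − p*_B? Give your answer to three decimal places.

-0.734

A: p*_A = 1 − 1.10/1.34 = 0.1791.
B: p*_B = 1 − 0.06/0.69 = 0.9130.
p*_A − p*_B = 0.1791 − 0.9130 = -0.7339.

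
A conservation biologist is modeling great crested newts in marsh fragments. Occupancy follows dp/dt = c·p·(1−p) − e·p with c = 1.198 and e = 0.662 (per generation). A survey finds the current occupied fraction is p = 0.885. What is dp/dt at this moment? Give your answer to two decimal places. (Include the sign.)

-0.46

Colonization term: c·p·(1−p) = 1.198×0.885×0.1150 = 0.12193.
Extinction term: e·p = 0.58587.
dp/dt = 0.12193 − 0.58587 = -0.46394.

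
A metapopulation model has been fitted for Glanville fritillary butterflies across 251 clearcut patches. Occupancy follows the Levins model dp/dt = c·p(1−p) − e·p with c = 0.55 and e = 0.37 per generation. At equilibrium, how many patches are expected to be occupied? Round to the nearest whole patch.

p* = 1 − e/c = 1 − 0.37/0.55 = 0.3273.
Expected occupied patches = N × p* = 251 × 0.3273 = 82.15 ≈ 82.

82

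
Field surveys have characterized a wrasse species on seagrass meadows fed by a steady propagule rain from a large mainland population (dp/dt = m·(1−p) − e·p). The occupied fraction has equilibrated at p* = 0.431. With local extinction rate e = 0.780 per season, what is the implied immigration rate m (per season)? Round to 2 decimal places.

At equilibrium m(1−p*) = e·p*, so m = e·p*/(1−p*).
m = 0.780 × 0.431 / 0.5690 = 0.3362/0.5690 = 0.5908.

0.59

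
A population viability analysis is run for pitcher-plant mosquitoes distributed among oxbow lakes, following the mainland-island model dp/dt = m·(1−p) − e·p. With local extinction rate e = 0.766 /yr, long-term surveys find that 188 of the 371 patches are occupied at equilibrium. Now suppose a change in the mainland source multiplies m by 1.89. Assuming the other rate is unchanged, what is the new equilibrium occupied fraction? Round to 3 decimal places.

0.660

Observed p* = 188/371 = 0.50674.
Balance m(1−p*) = e·p* gives m = e·p*/(1−p*) = 0.766×0.50674/0.49326 = 0.78693.
New p* = m/(m+e) = 1.48730/(1.48730+0.76600) = 0.66005.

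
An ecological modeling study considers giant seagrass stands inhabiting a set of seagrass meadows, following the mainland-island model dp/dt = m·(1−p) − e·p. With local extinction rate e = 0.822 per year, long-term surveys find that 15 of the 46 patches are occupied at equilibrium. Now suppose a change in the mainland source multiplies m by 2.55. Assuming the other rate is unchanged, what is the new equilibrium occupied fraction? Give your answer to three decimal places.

0.552

Observed p* = 15/46 = 0.32609.
Balance m(1−p*) = e·p* gives m = e·p*/(1−p*) = 0.822×0.32609/0.67391 = 0.39775.
New p* = m/(m+e) = 1.01426/(1.01426+0.82200) = 0.55235.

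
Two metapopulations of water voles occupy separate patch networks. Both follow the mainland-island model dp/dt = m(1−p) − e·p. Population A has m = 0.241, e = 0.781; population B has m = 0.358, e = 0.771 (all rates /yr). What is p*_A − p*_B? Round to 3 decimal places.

-0.081

A: p*_A = m/(m+e) = 0.241/1.0220 = 0.2358.
B: p*_B = 0.358/1.1290 = 0.3171.
p*_A − p*_B = 0.2358 − 0.3171 = -0.0813.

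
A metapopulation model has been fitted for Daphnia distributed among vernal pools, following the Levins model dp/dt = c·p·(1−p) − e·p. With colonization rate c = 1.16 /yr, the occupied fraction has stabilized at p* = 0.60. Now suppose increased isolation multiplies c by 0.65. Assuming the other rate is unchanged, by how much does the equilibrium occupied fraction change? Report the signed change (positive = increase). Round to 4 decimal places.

Balance c(1−p*) = e gives e = 1.16×(1 − 0.60000) = 0.46400.
New p* = 1 − e/c = 1 − 0.46400/0.75400 = 0.38462.
Δp* = 0.38462 − 0.60000 = -0.21538.

-0.2154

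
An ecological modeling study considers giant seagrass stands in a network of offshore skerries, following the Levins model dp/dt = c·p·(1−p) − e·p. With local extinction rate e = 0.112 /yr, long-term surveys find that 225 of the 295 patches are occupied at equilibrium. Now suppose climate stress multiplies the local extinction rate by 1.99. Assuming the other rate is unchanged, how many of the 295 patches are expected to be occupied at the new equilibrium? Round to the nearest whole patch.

Observed p* = 225/295 = 0.76271.
Balance c(1−p*) = e gives c = e/(1 − 0.76271) = 0.112/0.23729 = 0.47200.
New p* = 1 − e/c = 1 − 0.22288/0.47200 = 0.52780.
Expected occupied = 295 × 0.52780 = 155.70 ≈ 156.

156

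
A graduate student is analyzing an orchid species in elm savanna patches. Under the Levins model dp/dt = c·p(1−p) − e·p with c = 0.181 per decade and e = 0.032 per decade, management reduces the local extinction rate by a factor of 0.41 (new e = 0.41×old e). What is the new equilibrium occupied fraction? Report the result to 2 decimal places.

0.93

Before: p* = 1 − 0.032/0.181 = 0.8232.
After the change, c = 0.181, e = 0.01312, so p* = 1 − 0.01312/0.181 = 0.9275.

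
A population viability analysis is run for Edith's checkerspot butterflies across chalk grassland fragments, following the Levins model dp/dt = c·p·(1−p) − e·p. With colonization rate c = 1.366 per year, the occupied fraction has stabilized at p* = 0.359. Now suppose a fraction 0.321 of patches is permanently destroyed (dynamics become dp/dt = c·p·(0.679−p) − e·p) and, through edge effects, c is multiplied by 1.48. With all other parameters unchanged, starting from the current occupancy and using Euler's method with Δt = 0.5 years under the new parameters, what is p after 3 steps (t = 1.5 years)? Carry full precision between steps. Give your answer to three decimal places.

Balance c(1−p*) = e gives e = 1.366×(1 − 0.35900) = 0.87561.
Starting from p₀ = 0.35900; update p ← p + (dp/dt)·Δt with the new parameters.
t = 0.5: p = 0.35900 + (-0.04105) = 0.31795
t = 1: p = 0.31795 + (-0.02316) = 0.29479
t = 1.5: p = 0.29479 + (-0.01457) = 0.28022

0.280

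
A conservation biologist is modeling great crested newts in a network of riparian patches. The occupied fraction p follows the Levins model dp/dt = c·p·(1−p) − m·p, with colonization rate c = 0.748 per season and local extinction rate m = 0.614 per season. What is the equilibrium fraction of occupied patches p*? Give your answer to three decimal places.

0.179

At equilibrium, colonization balances extinction: c·p*·(1−p*) = m·p*.
So p* = 1 − m/c = 1 − 0.614/0.748 = 1 − 0.8209 = 0.1791.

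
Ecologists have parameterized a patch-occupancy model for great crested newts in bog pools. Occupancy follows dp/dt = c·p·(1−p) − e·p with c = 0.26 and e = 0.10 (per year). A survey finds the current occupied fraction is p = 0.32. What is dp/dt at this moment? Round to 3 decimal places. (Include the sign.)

Colonization term: c·p·(1−p) = 0.26×0.32×0.6800 = 0.05658.
Extinction term: e·p = 0.03200.
dp/dt = 0.05658 − 0.03200 = 0.02458.

0.025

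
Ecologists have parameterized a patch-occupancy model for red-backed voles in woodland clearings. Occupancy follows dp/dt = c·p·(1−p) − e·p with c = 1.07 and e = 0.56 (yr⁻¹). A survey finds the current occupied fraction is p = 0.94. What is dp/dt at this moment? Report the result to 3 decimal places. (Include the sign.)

Colonization term: c·p·(1−p) = 1.07×0.94×0.0600 = 0.06035.
Extinction term: e·p = 0.52640.
dp/dt = 0.06035 − 0.52640 = -0.46605.

-0.466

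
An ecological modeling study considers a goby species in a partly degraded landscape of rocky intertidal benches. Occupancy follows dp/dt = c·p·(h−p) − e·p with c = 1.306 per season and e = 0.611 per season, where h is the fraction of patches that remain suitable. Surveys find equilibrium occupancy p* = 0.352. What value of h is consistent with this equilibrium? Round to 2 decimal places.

0.82

At equilibrium c(h−p*) = e, so h = p* + e/c.
h = 0.352 + 0.611/1.306 = 0.352 + 0.4678 = 0.8198.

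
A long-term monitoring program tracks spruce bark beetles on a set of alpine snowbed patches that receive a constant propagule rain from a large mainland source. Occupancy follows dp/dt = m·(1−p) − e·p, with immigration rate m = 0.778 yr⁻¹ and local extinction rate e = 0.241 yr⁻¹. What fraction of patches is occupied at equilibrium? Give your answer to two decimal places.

Setting dp/dt = 0: m − m·p* = e·p*, so m = (m+e)·p*.
p* = m/(m+e) = 0.778/(0.778+0.241) = 0.778/1.0190 = 0.7635.

0.76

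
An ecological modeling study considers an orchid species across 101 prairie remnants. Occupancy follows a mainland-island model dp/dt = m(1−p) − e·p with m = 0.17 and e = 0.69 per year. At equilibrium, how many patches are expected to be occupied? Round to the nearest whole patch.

20

p* = m/(m+e) = 0.17/0.8600 = 0.1977.
Expected occupied patches = N × p* = 101 × 0.1977 = 19.97 ≈ 20.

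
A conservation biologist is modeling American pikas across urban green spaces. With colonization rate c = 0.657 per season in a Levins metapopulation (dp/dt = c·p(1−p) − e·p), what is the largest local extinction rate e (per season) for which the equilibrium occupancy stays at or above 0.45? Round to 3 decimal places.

1 − e/c ≥ 0.45 ⇒ e ≤ c(1 − 0.45) = 0.657 × 0.5500.
e_max = 0.3614.

0.361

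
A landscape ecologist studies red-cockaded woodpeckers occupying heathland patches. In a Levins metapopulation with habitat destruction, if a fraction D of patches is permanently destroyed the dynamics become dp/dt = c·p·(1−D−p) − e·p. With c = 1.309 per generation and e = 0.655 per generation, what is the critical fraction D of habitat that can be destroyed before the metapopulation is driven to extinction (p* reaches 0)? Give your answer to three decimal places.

0.500

The nontrivial equilibrium is p* = (1−D) − e/c; extinction occurs when this hits zero.
So D_crit = 1 − e/c = 1 − 0.655/1.309 = 1 − 0.5004 = 0.4996.
This equals the undisturbed p*, a classic result of Lande's extension.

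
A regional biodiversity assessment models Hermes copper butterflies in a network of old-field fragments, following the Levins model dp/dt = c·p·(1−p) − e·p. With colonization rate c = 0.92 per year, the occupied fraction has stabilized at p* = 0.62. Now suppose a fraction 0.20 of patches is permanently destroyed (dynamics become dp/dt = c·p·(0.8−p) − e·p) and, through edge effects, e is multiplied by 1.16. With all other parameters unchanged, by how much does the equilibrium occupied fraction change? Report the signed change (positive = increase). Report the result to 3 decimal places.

-0.261

Balance c(1−p*) = e gives e = 0.92×(1 − 0.62000) = 0.34960.
New p* = 0.8 − e/c = 0.8 − 0.40554/0.92000 = 0.35920.
Δp* = 0.35920 − 0.62000 = -0.26080.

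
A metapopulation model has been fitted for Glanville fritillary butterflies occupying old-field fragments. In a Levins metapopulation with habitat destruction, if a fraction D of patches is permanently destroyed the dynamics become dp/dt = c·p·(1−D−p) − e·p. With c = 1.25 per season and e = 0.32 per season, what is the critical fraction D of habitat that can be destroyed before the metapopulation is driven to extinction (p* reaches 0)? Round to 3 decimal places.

0.744

The nontrivial equilibrium is p* = (1−D) − e/c; extinction occurs when this hits zero.
So D_crit = 1 − e/c = 1 − 0.32/1.25 = 1 − 0.2560 = 0.7440.
Note this equals the original equilibrium occupancy — the Levins extinction-debt result.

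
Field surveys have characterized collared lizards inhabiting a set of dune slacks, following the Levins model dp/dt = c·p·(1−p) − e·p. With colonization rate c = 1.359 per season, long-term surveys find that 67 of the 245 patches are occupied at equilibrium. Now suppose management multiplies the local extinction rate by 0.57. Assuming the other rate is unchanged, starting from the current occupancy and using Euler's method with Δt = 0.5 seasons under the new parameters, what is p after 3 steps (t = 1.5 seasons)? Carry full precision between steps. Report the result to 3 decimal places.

0.441

Observed p* = 67/245 = 0.27347.
Balance c(1−p*) = e gives e = 1.359×(1 − 0.27347) = 0.98736.
Starting from p₀ = 0.27347; update p ← p + (dp/dt)·Δt with the new parameters.
t = 0.5: p = 0.27347 + (+0.05805) = 0.33152
t = 1: p = 0.33152 + (+0.05730) = 0.38882
t = 1.5: p = 0.38882 + (+0.05206) = 0.44088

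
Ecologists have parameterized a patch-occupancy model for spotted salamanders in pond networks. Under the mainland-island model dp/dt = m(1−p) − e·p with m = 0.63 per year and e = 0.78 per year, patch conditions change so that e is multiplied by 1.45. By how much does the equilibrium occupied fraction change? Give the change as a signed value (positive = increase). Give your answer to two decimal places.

-0.09

Before: p* = 0.63/(0.63+0.78) = 0.4468.
After: m = 0.63, e = 1.131; p* = 0.63/1.7610 = 0.3578.
Δp* = 0.3578 − 0.4468 = -0.0891.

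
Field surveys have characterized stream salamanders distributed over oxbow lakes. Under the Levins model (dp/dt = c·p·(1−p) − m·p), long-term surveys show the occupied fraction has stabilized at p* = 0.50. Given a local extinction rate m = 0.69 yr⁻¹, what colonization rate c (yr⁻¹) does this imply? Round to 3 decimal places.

At equilibrium c(1−p*) = m, so c = m/(1−p*).
c = 0.69/(1 − 0.50) = 0.69/0.5000 = 1.3800.

1.380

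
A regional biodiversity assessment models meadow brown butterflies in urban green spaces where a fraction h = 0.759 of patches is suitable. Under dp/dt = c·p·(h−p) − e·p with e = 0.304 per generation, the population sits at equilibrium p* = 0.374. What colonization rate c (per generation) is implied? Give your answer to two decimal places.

0.79

At equilibrium c(h−p*) = e, so c = e/(h−p*).
c = 0.304/(0.759 − 0.374) = 0.304/0.3850 = 0.7896.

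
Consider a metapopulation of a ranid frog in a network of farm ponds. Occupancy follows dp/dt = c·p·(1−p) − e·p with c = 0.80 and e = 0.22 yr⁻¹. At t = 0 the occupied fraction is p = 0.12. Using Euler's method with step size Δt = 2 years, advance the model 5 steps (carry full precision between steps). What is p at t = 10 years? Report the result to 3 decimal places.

Update rule: p ← p + [c·p·(1−p) − e·p]·Δt with Δt = 2.
step 1: Δp = +0.11616, p = 0.23616
step 2: Δp = +0.18471, p = 0.42087
step 3: Δp = +0.20480, p = 0.62567
step 4: Δp = +0.09944, p = 0.72511
step 5: Δp = -0.00012, p = 0.72498

0.725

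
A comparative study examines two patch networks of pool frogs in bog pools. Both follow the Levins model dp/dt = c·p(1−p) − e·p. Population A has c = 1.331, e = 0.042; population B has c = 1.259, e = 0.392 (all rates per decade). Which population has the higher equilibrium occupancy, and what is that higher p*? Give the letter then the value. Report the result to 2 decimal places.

A, 0.97

A: p*_A = 1 − 0.042/1.331 = 0.9684.
B: p*_B = 1 − 0.392/1.259 = 0.6886.
A is higher at 0.9684.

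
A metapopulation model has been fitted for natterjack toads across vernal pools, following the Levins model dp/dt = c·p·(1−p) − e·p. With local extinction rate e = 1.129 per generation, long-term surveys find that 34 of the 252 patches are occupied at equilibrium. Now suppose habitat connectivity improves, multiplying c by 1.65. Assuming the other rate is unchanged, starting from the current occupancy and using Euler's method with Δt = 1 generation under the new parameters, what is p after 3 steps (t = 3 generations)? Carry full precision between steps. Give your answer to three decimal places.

Observed p* = 34/252 = 0.13492.
Balance c(1−p*) = e gives c = e/(1 − 0.13492) = 1.129/0.86508 = 1.30508.
Starting from p₀ = 0.13492; update p ← p + (dp/dt)·Δt with the new parameters.
p: 0.13492 → 0.23393  (Δp = +0.09901)
p: 0.23393 → 0.35573  (Δp = +0.12179)
p: 0.35573 → 0.44764  (Δp = +0.09191)

0.448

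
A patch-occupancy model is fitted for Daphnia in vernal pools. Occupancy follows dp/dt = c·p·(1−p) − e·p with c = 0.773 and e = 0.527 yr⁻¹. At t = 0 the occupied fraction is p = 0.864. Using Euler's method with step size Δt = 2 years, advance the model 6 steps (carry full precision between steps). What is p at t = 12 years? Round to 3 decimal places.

0.293

Update rule: p ← p + [c·p·(1−p) − e·p]·Δt with Δt = 2.
p: 0.86400 → 0.13501  (Δp = -0.72899)
p: 0.13501 → 0.17325  (Δp = +0.03824)
p: 0.17325 → 0.21208  (Δp = +0.03883)
p: 0.21208 → 0.24689  (Δp = +0.03481)
p: 0.24689 → 0.27412  (Δp = +0.02723)
p: 0.27412 → 0.29282  (Δp = +0.01870)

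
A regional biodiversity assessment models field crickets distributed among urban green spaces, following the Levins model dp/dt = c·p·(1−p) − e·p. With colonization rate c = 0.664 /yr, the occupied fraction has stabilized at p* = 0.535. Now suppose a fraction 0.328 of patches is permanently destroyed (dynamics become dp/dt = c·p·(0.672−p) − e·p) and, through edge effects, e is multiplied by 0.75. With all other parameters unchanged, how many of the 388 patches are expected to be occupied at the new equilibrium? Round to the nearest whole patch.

Balance c(1−p*) = e gives e = 0.664×(1 − 0.53500) = 0.30876.
New p* = 0.672 − e/c = 0.672 − 0.23157/0.66400 = 0.32325.
Expected occupied = 388 × 0.32325 = 125.42 ≈ 125.

125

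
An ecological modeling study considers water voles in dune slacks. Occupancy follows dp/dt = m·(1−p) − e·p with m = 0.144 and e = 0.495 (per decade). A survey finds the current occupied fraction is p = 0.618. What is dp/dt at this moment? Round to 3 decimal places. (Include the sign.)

-0.251

Colonization term: m·(1−p) = 0.144×0.3820 = 0.05501.
Extinction term: e·p = 0.30591.
dp/dt = 0.05501 − 0.30591 = -0.25090.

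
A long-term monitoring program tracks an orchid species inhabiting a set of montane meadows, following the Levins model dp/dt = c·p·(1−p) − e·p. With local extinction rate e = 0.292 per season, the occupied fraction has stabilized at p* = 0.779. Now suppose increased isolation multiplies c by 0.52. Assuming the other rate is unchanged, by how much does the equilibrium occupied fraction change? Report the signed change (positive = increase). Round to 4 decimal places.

-0.2040

Balance c(1−p*) = e gives c = e/(1 − 0.77900) = 0.292/0.22100 = 1.32127.
New p* = 1 − e/c = 1 − 0.29200/0.68706 = 0.57500.
Δp* = 0.57500 − 0.77900 = -0.20400.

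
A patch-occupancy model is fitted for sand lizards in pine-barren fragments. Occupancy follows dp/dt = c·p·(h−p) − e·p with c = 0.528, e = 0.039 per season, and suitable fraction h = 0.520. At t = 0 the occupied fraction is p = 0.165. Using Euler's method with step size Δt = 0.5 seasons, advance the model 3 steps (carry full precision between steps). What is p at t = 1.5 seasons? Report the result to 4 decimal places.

Update rule: p ← p + [c·p·(h−p) − e·p]·Δt with Δt = 0.5.
step 1: Δp = +0.01225, p = 0.17725
step 2: Δp = +0.01258, p = 0.18983
step 3: Δp = +0.01284, p = 0.20267

0.2027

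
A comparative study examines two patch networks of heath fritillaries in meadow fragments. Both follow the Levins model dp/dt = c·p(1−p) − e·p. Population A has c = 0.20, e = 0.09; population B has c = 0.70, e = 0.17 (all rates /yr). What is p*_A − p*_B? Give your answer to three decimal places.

A: p*_A = 1 − 0.09/0.20 = 0.5500.
B: p*_B = 1 − 0.17/0.70 = 0.7571.
p*_A − p*_B = 0.5500 − 0.7571 = -0.2071.

-0.207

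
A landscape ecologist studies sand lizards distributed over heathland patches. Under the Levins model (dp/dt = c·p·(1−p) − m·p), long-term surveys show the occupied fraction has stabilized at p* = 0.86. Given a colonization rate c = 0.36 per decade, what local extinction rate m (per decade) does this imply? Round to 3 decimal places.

At equilibrium c(1−p*) = m.
m = 0.36 × (1 − 0.86) = 0.36 × 0.1400 = 0.0504.

0.050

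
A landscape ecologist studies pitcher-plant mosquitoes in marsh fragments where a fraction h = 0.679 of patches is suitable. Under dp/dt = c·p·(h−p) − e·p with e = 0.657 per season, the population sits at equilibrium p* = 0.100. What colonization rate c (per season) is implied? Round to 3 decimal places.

1.135

At equilibrium c(h−p*) = e, so c = e/(h−p*).
c = 0.657/(0.679 − 0.100) = 0.657/0.5790 = 1.1347.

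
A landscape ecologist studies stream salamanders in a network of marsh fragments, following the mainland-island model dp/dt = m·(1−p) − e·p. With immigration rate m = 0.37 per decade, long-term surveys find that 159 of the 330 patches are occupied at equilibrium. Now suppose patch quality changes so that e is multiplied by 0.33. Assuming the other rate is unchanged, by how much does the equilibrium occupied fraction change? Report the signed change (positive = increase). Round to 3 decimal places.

0.256

Observed p* = 159/330 = 0.48182.
Balance m(1−p*) = e·p* gives e = m(1−p*)/p* = 0.37×0.51818/0.48182 = 0.39792.
New p* = m/(m+e) = 0.37000/(0.37000+0.13131) = 0.73807.
Δp* = 0.73807 − 0.48182 = +0.25625.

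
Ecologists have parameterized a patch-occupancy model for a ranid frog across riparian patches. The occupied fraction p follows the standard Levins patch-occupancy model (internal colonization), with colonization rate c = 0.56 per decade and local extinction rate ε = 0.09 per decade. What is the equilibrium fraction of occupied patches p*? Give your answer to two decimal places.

0.84

Setting dp/dt = 0 and dividing through by p* gives c·(1−p*) = ε.
So p* = 1 − ε/c = 1 − 0.09/0.56 = 1 − 0.1607 = 0.8393.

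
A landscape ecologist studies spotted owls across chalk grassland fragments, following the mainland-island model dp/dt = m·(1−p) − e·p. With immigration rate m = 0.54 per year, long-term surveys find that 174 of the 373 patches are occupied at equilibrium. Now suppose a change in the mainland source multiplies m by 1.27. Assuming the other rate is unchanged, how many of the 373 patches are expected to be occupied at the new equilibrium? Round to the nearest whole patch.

196

Observed p* = 174/373 = 0.46649.
Balance m(1−p*) = e·p* gives e = m(1−p*)/p* = 0.54×0.53351/0.46649 = 0.61758.
New p* = m/(m+e) = 0.68580/(0.68580+0.61758) = 0.52617.
Expected occupied = 373 × 0.52617 = 196.26 ≈ 196.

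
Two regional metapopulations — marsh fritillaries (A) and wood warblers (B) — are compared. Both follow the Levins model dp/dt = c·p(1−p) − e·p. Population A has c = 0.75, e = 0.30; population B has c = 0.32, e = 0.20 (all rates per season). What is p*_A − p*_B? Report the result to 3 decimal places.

0.225

A: p*_A = 1 − 0.30/0.75 = 0.6000.
B: p*_B = 1 − 0.20/0.32 = 0.3750.
p*_A − p*_B = 0.6000 − 0.3750 = 0.2250.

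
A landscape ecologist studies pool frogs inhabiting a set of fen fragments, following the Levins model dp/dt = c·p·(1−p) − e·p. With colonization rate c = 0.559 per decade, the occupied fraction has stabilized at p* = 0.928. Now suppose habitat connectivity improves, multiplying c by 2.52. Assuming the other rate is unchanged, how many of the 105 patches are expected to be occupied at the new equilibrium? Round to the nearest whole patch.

102

Balance c(1−p*) = e gives e = 0.559×(1 − 0.92800) = 0.04025.
New p* = 1 − e/c = 1 − 0.04025/1.40868 = 0.97143.
Expected occupied = 105 × 0.97143 = 102.00 ≈ 102.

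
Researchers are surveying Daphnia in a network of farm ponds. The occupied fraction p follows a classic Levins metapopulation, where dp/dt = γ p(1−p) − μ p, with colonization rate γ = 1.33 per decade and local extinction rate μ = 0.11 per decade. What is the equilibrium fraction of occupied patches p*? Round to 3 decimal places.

At equilibrium, colonization balances extinction: γ·p*·(1−p*) = μ·p*.
So p* = 1 − μ/γ = 1 − 0.11/1.33 = 1 − 0.0827 = 0.9173.

0.917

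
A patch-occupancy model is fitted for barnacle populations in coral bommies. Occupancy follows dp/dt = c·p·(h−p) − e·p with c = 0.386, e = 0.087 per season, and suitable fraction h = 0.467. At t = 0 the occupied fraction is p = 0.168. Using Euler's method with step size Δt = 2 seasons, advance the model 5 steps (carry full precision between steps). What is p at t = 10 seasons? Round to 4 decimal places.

0.2076

Update rule: p ← p + [c·p·(h−p) − e·p]·Δt with Δt = 2.
t = 2: p = 0.16800 + (+0.00955) = 0.17755
t = 4: p = 0.17755 + (+0.00878) = 0.18633
t = 6: p = 0.18633 + (+0.00795) = 0.19428
t = 8: p = 0.19428 + (+0.00710) = 0.20138
t = 10: p = 0.20138 + (+0.00625) = 0.20763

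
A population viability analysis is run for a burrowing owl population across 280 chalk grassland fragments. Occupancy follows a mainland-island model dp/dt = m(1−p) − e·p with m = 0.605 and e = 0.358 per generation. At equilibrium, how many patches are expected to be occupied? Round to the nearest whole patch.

176

p* = m/(m+e) = 0.605/0.9630 = 0.6282.
Expected occupied patches = N × p* = 280 × 0.6282 = 175.91 ≈ 176.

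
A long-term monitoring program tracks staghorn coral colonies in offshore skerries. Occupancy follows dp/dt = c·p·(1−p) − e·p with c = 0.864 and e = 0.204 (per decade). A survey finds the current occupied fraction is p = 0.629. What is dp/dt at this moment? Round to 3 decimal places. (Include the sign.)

Colonization term: c·p·(1−p) = 0.864×0.629×0.3710 = 0.20162.
Extinction term: e·p = 0.12832.
dp/dt = 0.20162 − 0.12832 = 0.07331.

0.073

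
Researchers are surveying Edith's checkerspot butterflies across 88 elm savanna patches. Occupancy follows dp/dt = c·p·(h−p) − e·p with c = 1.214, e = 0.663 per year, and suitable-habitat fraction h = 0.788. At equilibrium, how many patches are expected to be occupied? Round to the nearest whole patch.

21

p* = h − e/c = 0.788 − 0.5461 = 0.2419.
Expected occupied patches = N × p* = 88 × 0.2419 = 21.28 ≈ 21.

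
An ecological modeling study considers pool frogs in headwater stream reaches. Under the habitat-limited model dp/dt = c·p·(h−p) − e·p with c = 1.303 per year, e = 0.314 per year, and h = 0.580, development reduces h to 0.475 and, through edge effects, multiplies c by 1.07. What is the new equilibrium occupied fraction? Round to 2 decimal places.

0.25

Before: p* = h − e/c = 0.580 − 0.314/1.303 = 0.580 − 0.2410 = 0.3390.
After: c = 1.39421, e = 0.314, h = 0.475; p* = 0.475 − 0.314/1.39421 = 0.2498.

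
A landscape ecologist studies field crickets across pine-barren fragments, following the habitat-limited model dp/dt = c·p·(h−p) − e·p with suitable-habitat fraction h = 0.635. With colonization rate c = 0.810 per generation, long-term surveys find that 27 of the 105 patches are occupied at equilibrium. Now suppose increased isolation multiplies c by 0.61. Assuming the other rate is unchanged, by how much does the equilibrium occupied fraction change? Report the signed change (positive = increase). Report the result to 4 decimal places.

-0.2416

Observed p* = 27/105 = 0.25714.
Balance c(h−p*) = e gives e = 0.810×(0.635 − 0.25714) = 0.30607.
New p* = 0.635 − e/c = 0.635 − 0.30607/0.49410 = 0.01555.
Δp* = 0.01555 − 0.25714 = -0.24159.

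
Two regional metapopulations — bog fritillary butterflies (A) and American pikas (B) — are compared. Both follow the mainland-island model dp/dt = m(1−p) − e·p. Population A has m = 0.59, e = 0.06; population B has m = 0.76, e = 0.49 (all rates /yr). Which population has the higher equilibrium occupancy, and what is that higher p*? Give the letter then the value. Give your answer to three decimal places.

A, 0.908

A: p*_A = m/(m+e) = 0.59/0.6500 = 0.9077.
B: p*_B = 0.76/1.2500 = 0.6080.
A is higher at 0.9077.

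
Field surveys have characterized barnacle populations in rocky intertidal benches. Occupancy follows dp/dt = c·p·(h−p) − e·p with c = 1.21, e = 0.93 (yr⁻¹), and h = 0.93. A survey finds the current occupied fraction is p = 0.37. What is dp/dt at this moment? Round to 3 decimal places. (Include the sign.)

-0.093

Colonization term: c·p·(h−p) = 1.21×0.37×0.5600 = 0.25071.
Extinction term: e·p = 0.34410.
dp/dt = 0.25071 − 0.34410 = -0.09339.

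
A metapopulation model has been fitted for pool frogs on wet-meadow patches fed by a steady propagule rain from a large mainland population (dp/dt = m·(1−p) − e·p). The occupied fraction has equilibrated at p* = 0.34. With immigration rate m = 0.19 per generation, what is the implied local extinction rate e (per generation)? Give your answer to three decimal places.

0.369

At equilibrium m(1−p*) = e·p*, so e = m(1−p*)/p*.
e = 0.19 × 0.6600 / 0.34 = 0.3688.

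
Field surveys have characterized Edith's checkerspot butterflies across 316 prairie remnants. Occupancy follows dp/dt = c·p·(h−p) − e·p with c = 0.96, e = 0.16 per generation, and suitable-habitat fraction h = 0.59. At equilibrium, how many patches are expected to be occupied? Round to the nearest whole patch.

p* = h − e/c = 0.59 − 0.1667 = 0.4233.
Expected occupied patches = N × p* = 316 × 0.4233 = 133.77 ≈ 134.

134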